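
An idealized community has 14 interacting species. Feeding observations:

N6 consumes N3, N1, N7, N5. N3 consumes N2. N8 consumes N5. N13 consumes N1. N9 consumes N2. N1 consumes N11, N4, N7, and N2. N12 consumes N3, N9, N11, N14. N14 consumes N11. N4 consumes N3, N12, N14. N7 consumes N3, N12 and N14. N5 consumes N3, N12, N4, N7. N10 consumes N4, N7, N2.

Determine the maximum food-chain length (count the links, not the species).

One longest chain: N11 → N14 → N12 → N7 → N5 → N8.
It has 6 species and 5 links.

5 links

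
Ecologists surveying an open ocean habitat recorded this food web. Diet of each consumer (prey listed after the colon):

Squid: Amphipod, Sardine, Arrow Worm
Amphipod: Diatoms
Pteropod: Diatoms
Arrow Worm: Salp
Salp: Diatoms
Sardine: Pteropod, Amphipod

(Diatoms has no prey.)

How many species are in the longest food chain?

4 species

One longest chain: Diatoms → Pteropod → Sardine → Squid.
It has 4 species and 3 links.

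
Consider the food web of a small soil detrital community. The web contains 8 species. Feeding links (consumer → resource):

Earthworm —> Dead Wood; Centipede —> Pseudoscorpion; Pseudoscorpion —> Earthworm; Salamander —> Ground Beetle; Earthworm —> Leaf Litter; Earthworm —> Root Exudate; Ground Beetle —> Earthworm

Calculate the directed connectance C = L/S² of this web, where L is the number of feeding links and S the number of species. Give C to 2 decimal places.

C = 0.11

The web has S = 8 species and L = 7 feeding links.
C = L / S² = 7 / 64 = 0.1094 ≈ 0.11.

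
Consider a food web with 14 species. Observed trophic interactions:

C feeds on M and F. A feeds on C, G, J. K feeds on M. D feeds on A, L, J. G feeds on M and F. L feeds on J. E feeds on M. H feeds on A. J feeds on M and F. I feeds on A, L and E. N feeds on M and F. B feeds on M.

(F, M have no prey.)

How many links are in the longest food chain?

3 links

One longest chain: F → G → A → H.
It has 4 species and 3 links.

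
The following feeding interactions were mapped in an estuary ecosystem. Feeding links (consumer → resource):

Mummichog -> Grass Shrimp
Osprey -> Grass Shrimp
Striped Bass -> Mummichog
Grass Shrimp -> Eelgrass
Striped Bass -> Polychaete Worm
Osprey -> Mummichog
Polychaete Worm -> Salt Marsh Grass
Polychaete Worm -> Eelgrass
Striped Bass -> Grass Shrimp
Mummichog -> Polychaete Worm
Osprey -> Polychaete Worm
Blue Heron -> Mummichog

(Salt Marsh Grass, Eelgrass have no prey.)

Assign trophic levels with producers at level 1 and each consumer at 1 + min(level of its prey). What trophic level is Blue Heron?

Trophic level 4

Eelgrass is a producer → level 1.
Grass Shrimp eats Eelgrass → level 2.
Mummichog eats Grass Shrimp → level 3.
Blue Heron eats Mummichog → level 4.
No prey of Blue Heron is below level 3, so 4 is the minimum.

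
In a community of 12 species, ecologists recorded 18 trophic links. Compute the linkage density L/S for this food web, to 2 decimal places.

There are L = 18 links among S = 12 species.
L/S = 18/12 = 1.5000 ≈ 1.50.

L/S = 1.50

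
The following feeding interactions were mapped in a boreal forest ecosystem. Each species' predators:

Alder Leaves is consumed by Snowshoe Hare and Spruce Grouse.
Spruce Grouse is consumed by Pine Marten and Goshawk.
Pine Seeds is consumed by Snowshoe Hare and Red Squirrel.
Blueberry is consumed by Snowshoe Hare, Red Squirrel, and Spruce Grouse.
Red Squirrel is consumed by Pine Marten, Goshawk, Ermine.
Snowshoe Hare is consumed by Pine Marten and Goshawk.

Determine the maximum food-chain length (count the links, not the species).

2 links

One longest chain: Pine Seeds → Snowshoe Hare → Pine Marten.
It has 3 species and 2 links.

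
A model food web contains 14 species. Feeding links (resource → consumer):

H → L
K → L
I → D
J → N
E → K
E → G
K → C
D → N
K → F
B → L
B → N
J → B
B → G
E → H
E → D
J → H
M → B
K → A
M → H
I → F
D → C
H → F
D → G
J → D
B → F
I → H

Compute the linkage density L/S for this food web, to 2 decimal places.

There are L = 26 links among S = 14 species.
L/S = 26/14 = 1.8571 ≈ 1.86.

L/S = 1.86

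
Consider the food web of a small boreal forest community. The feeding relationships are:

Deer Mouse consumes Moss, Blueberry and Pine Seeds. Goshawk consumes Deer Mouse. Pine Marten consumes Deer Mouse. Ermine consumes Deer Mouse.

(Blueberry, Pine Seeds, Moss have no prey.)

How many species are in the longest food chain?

3 species

One longest chain: Blueberry → Deer Mouse → Goshawk.
It has 3 species and 2 links.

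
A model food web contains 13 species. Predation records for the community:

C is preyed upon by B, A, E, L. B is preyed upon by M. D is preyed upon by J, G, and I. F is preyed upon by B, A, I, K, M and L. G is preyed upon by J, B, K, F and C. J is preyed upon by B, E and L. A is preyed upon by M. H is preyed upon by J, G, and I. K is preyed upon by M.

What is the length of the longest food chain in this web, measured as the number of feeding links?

One longest chain: D → G → C → A → M.
It has 5 species and 4 links.

4 links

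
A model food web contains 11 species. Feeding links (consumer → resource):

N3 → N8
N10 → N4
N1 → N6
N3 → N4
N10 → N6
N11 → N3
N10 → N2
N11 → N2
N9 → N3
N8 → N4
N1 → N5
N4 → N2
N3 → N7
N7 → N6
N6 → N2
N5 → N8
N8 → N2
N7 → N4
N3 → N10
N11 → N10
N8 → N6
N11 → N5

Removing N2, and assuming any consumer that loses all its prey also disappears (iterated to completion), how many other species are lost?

10

Remove N2.
Round 1: N6 (all prey gone), N4 (all prey gone) → extinct.
Round 2: N8 (all prey gone), N10 (all prey gone), N7 (all prey gone) → extinct.
Round 3: N5 (all prey gone), N3 (all prey gone) → extinct.
Round 4: N1 (all prey gone), N11 (all prey gone), N9 (all prey gone) → extinct.
No further losses. Total secondary extinctions: 10.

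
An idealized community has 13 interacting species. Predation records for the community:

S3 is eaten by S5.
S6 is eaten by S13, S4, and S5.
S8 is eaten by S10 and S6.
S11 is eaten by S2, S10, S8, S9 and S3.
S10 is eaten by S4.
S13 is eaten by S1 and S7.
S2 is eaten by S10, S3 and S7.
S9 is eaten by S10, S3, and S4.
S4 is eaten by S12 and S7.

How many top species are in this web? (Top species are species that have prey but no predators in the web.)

4

Top species (has prey, but nothing eats it): S5, S1, S7, S12.
Count: 4.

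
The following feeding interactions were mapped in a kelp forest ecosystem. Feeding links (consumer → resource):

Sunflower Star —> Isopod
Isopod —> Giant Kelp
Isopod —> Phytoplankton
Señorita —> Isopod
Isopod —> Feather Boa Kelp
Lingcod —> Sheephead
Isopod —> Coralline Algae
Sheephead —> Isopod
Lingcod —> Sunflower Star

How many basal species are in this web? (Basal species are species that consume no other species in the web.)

4

Basal species (no prey listed): Giant Kelp, Coralline Algae, Phytoplankton, Feather Boa Kelp.
Count: 4.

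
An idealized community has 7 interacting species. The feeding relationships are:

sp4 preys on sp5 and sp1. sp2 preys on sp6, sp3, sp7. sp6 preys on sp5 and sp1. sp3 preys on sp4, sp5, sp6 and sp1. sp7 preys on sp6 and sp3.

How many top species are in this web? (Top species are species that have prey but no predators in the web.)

1

Top species (has prey, but nothing eats it): sp2.
Count: 1.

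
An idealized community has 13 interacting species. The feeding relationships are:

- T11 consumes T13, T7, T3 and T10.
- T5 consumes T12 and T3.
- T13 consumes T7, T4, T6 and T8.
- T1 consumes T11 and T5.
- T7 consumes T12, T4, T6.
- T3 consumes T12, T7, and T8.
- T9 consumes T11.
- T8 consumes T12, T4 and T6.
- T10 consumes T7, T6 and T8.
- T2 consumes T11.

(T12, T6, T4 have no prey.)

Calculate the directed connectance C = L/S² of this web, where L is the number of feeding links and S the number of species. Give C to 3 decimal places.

The web has S = 13 species and L = 26 feeding links.
C = L / S² = 26 / 169 = 0.1538 ≈ 0.154.

C = 0.154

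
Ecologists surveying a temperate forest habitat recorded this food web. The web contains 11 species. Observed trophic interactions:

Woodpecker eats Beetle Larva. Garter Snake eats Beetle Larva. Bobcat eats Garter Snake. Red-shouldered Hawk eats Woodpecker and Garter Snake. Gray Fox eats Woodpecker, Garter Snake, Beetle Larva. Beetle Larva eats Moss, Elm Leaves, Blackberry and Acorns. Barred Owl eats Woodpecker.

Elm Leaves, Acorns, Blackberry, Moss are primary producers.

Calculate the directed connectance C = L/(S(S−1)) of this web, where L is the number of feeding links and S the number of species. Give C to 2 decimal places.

C = 0.12

The web has S = 11 species and L = 13 feeding links.
C = L / (S(S−1)) = 13 / 110 = 0.1182 ≈ 0.12.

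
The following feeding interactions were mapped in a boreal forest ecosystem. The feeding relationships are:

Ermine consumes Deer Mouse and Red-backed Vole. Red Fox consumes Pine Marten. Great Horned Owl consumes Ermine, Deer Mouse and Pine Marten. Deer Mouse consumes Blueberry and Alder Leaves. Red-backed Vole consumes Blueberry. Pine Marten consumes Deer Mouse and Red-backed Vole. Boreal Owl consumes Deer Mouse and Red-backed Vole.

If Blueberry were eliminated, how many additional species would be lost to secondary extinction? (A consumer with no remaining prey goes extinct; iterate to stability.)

1

Remove Blueberry.
Round 1: Red-backed Vole (all prey gone) → extinct.
No further losses. Total secondary extinctions: 1.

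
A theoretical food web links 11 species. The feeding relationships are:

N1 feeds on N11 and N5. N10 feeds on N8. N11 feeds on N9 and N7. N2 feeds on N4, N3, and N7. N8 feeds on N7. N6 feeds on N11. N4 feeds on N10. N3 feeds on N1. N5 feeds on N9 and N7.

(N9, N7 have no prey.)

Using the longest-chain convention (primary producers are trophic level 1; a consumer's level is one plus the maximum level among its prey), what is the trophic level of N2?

Trophic level 5

N7 is a producer → level 1.
N8 eats N7 → level 2.
N10 eats N8 → level 3.
N4 eats N10 → level 4.
N2 eats N4 (level 4); other prey at levels: N7 1, N3 4 → level 5.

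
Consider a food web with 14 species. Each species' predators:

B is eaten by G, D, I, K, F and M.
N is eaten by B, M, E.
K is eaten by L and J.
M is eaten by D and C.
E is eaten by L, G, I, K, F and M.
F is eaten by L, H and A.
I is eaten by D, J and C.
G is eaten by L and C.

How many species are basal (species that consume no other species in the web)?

Basal species (no prey listed): N.
Count: 1.

1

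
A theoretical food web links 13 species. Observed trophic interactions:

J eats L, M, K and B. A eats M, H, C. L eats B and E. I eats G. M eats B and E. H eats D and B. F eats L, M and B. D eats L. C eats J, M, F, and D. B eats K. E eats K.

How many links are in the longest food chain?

One longest chain: K → B → L → D → H → A.
It has 6 species and 5 links.

5 links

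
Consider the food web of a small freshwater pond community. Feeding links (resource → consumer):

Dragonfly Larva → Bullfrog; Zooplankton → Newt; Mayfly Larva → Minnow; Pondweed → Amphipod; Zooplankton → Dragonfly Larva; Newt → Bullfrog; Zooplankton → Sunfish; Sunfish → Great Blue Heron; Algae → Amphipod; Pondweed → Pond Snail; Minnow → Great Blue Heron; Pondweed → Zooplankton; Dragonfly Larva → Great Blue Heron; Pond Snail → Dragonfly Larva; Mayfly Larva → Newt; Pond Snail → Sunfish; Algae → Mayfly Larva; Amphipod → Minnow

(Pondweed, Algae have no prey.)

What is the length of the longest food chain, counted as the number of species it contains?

One longest chain: Pondweed → Zooplankton → Sunfish → Great Blue Heron.
It has 4 species and 3 links.

4 species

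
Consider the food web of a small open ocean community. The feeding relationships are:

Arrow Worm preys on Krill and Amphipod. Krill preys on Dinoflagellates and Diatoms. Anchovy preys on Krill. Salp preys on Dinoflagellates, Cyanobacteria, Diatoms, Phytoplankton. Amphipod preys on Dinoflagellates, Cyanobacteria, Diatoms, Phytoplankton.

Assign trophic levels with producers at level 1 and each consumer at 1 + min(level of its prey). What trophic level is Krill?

Trophic level 2

Diatoms is a producer → level 1.
Krill eats Diatoms → level 2.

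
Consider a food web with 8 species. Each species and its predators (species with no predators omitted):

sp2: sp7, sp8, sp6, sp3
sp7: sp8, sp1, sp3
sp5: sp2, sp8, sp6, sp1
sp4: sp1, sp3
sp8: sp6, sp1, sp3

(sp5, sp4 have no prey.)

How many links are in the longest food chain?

One longest chain: sp5 → sp2 → sp7 → sp8 → sp6.
It has 5 species and 4 links.

4 links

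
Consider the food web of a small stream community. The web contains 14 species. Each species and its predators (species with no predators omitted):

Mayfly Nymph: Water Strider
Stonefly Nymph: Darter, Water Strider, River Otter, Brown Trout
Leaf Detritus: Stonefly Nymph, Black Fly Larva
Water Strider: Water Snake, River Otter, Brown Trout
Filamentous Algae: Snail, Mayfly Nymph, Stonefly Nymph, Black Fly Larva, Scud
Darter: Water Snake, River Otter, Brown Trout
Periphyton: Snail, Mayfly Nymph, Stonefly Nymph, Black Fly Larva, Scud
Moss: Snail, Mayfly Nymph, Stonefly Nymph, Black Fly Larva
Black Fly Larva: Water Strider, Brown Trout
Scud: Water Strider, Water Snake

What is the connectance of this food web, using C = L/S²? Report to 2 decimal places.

The web has S = 14 species and L = 31 feeding links.
C = L / S² = 31 / 196 = 0.1582 ≈ 0.16.

C = 0.16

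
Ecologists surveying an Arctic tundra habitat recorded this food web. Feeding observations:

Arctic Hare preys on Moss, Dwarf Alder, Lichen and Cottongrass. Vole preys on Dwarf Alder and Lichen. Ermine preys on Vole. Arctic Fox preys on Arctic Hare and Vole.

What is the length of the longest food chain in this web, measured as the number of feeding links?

One longest chain: Dwarf Alder → Vole → Arctic Fox.
It has 3 species and 2 links.

2 links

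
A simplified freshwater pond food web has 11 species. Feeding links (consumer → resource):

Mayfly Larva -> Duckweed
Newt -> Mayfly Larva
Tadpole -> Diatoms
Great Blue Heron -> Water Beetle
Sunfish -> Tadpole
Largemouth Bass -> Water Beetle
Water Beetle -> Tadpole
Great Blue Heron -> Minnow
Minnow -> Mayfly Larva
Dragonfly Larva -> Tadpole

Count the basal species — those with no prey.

Basal species (no prey listed): Duckweed, Diatoms.
Count: 2.

2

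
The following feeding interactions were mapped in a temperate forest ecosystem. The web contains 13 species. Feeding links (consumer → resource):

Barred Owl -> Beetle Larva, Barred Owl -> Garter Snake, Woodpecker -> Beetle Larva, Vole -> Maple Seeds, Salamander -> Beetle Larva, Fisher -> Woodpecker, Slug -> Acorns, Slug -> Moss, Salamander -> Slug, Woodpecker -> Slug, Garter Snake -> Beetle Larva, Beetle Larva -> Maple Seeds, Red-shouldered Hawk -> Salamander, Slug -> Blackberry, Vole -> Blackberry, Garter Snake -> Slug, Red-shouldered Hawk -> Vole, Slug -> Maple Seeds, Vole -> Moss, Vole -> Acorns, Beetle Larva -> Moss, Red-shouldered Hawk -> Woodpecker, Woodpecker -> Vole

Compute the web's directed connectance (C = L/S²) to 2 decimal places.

The web has S = 13 species and L = 23 feeding links.
C = L / S² = 23 / 169 = 0.1361 ≈ 0.14.

C = 0.14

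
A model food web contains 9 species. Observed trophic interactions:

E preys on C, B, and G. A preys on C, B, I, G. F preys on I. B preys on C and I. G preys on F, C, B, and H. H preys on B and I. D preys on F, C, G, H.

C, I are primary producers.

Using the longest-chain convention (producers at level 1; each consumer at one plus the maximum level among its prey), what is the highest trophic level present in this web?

5

Producers (level 1): C, I.
C → B → H → G → A gives A level 5.
No species has a prey at level 5, so no species reaches level 6.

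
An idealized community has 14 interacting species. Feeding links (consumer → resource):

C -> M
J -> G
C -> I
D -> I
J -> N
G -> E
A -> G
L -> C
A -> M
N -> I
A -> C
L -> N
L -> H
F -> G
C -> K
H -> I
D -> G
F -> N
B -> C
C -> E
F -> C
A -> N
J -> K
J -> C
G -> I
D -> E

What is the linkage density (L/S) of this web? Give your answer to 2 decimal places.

L/S = 1.86

There are L = 26 links among S = 14 species.
L/S = 26/14 = 1.8571 ≈ 1.86.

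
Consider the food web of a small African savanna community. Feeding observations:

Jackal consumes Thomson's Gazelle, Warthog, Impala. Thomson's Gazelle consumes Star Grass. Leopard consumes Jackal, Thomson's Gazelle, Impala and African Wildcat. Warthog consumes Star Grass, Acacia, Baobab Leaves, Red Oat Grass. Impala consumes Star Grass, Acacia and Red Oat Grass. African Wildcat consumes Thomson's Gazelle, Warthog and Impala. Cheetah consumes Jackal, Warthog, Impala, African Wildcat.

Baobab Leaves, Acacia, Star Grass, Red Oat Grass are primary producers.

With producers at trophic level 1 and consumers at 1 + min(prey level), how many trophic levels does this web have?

3

Producers (level 1): Baobab Leaves, Acacia, Star Grass, Red Oat Grass.
Following each consumer down to its lowest-level prey: Star Grass → Thomson's Gazelle → Leopard (levels 1 through 3).
All prey of Leopard (Thomson's Gazelle 2, Impala 2, African Wildcat 3, Jackal 3) are at level 2 or above, so Leopard is at level 1 + 2 = 3.
Every consumer has at least one prey at level 2 or below, so none exceeds level 3.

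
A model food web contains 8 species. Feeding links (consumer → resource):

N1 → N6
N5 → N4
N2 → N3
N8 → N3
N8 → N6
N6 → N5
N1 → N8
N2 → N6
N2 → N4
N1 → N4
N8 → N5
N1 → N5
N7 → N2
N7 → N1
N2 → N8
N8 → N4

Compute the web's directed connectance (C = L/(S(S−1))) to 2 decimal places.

C = 0.29

The web has S = 8 species and L = 16 feeding links.
C = L / (S(S−1)) = 16 / 56 = 0.2857 ≈ 0.29.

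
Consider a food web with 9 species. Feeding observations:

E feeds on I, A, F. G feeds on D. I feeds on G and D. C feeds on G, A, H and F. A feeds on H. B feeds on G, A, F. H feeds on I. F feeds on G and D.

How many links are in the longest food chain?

One longest chain: D → G → I → H → A → E.
It has 6 species and 5 links.

5 links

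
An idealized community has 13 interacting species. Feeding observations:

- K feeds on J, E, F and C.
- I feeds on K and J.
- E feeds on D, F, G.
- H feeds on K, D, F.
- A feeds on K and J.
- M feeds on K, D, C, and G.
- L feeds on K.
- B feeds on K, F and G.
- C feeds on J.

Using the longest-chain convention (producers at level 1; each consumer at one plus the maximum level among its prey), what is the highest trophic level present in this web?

4

Producers (level 1): G, J, F, D.
J → C → K → B gives B level 4.
No species has a prey at level 4, so no species reaches level 5.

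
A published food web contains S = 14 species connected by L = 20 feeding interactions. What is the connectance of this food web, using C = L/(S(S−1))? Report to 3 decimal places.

The web has S = 14 species and L = 20 feeding links.
C = L / (S(S−1)) = 20 / 182 = 0.1099 ≈ 0.110.

C = 0.110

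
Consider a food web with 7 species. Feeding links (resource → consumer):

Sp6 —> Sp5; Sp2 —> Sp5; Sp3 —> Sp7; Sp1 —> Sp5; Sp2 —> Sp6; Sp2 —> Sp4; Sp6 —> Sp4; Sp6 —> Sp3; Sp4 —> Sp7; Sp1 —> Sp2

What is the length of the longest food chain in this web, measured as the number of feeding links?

4 links

One longest chain: Sp1 → Sp2 → Sp6 → Sp4 → Sp7.
It has 5 species and 4 links.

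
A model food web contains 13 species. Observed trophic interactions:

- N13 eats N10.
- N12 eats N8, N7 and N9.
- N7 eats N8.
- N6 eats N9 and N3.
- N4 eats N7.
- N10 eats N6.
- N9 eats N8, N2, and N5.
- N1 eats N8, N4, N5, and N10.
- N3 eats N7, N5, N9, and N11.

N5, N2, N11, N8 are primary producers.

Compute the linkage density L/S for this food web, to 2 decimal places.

There are L = 20 links among S = 13 species.
L/S = 20/13 = 1.5385 ≈ 1.54.

L/S = 1.54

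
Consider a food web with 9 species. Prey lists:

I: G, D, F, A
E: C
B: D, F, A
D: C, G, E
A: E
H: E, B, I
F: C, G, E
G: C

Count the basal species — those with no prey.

1

Basal species (no prey listed): C.
Count: 1.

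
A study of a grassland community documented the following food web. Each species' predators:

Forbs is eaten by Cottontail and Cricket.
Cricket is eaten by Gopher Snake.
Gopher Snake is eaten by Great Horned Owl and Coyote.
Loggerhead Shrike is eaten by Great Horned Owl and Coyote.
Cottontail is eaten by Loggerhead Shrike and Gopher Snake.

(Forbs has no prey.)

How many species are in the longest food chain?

One longest chain: Forbs → Cottontail → Loggerhead Shrike → Great Horned Owl.
It has 4 species and 3 links.

4 species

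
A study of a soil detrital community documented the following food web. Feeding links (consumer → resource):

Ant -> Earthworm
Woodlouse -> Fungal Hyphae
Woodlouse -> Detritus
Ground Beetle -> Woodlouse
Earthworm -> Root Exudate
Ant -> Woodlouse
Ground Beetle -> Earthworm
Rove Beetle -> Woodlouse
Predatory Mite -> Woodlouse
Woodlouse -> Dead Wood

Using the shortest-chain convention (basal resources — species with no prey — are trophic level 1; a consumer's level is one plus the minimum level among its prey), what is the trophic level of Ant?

Trophic level 3

Root Exudate has no prey (basal) → level 1.
Earthworm eats Root Exudate → level 2.
Ant eats Earthworm → level 3.
No prey of Ant is below level 2, so 3 is the minimum.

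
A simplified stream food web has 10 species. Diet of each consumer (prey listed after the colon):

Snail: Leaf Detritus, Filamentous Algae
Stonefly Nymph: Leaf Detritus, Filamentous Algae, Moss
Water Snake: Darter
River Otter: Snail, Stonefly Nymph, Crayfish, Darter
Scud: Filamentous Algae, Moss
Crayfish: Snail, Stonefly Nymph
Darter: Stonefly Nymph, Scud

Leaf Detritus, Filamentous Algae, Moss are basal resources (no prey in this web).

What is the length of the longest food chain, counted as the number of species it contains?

One longest chain: Leaf Detritus → Snail → Crayfish → River Otter.
It has 4 species and 3 links.

4 species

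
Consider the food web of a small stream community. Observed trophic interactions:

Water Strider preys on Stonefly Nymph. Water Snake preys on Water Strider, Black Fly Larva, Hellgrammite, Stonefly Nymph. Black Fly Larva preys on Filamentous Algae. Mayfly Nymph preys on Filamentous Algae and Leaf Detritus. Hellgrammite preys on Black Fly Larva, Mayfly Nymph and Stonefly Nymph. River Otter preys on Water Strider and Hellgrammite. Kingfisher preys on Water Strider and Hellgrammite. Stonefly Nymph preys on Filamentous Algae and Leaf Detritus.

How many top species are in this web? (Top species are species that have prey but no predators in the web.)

Top species (has prey, but nothing eats it): Kingfisher, Water Snake, River Otter.
Count: 3.

3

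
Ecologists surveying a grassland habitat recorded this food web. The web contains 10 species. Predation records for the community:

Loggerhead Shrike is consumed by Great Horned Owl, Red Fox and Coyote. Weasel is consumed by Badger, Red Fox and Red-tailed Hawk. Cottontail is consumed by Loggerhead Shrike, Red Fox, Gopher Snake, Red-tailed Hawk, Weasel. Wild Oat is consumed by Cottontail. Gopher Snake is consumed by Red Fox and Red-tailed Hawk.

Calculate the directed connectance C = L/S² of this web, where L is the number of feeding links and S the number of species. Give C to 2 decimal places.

The web has S = 10 species and L = 14 feeding links.
C = L / S² = 14 / 100 = 0.1400 ≈ 0.14.

C = 0.14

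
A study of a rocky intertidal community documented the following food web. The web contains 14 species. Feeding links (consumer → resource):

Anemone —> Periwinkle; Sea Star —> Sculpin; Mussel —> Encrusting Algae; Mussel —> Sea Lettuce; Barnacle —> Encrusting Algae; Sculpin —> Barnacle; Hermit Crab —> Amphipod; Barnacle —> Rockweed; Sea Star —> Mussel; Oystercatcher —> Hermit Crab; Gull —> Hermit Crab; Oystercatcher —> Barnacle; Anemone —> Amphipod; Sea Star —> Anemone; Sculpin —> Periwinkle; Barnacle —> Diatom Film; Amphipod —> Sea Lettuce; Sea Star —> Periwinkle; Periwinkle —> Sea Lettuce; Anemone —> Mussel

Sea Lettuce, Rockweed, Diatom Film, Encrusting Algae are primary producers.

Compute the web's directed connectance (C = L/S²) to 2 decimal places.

The web has S = 14 species and L = 20 feeding links.
C = L / S² = 20 / 196 = 0.1020 ≈ 0.10.

C = 0.10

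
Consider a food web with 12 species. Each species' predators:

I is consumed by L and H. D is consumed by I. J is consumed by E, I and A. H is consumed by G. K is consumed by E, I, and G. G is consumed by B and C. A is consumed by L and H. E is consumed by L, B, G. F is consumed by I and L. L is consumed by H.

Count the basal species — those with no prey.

Basal species (no prey listed): F, J, K, D.
Count: 4.

4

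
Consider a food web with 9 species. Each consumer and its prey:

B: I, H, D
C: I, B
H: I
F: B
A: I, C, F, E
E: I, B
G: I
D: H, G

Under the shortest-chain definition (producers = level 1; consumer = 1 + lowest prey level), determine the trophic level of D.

Trophic level 3

I is a producer → level 1.
H eats I → level 2.
D eats H → level 3.
No prey of D is below level 2, so 3 is the minimum.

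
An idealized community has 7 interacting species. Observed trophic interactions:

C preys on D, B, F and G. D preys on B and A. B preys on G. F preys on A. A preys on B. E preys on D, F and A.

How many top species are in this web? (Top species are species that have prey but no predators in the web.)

2

Top species (has prey, but nothing eats it): C, E.
Count: 2.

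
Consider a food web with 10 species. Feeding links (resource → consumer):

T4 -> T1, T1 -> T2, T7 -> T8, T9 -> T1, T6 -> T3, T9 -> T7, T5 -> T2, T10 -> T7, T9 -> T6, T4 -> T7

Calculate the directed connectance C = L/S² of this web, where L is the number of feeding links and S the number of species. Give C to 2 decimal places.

The web has S = 10 species and L = 10 feeding links.
C = L / S² = 10 / 100 = 0.1000 ≈ 0.10.

C = 0.10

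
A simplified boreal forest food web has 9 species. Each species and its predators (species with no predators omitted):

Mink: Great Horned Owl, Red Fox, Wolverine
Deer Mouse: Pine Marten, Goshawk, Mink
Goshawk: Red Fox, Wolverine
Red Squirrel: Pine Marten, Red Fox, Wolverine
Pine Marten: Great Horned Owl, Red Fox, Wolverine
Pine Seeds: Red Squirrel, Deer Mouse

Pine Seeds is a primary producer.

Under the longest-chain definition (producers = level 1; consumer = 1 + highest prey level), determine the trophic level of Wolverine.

Trophic level 4

Pine Seeds is a producer → level 1.
Red Squirrel eats Pine Seeds → level 2.
Pine Marten eats Red Squirrel (level 2); other prey at levels: Deer Mouse 2 → level 3.
Wolverine eats Pine Marten (level 3); other prey at levels: Red Squirrel 2, Goshawk 3, Mink 3 → level 4.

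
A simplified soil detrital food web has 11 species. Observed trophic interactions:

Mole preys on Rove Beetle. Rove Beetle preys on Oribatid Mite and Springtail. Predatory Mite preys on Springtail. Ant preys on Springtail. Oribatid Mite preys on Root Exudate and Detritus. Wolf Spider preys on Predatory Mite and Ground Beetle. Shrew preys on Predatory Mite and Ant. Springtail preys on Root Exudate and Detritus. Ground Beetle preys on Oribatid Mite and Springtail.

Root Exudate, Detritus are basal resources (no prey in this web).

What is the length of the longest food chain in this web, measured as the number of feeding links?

One longest chain: Root Exudate → Springtail → Ground Beetle → Wolf Spider.
It has 4 species and 3 links.

3 links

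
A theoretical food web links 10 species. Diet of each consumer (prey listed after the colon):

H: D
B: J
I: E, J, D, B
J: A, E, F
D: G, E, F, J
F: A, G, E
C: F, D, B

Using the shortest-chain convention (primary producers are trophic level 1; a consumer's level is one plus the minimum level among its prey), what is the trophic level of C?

A is a producer → level 1.
F eats A → level 2.
C eats F → level 3.
No prey of C is below level 2, so 3 is the minimum.

Trophic level 3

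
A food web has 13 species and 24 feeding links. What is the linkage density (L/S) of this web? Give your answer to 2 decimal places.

L/S = 1.85

There are L = 24 links among S = 13 species.
L/S = 24/13 = 1.8462 ≈ 1.85.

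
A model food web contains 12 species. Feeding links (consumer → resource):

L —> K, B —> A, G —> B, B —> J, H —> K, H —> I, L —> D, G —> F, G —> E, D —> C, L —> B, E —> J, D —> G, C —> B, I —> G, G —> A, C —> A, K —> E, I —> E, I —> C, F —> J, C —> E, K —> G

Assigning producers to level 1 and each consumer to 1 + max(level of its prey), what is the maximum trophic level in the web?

Producers (level 1): J, A.
J → B → G → K → H gives H level 5.
No species has a prey at level 5, so no species reaches level 6.

5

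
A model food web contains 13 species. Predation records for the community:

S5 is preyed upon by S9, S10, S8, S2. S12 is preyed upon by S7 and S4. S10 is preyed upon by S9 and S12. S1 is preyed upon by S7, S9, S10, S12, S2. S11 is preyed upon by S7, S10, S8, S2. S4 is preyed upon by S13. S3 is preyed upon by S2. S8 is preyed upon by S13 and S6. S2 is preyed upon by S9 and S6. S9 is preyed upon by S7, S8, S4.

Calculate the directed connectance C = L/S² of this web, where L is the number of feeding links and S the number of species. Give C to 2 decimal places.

C = 0.15

The web has S = 13 species and L = 26 feeding links.
C = L / S² = 26 / 169 = 0.1538 ≈ 0.15.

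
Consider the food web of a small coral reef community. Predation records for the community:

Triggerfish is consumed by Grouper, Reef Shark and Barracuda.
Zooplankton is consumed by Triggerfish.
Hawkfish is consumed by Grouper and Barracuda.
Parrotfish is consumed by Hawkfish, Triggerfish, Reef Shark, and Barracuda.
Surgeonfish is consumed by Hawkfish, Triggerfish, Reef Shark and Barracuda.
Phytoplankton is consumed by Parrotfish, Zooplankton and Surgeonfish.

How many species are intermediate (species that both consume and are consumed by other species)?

5

Intermediate species (has both prey and predators): Zooplankton, Parrotfish, Surgeonfish, Triggerfish, Hawkfish.
Count: 5.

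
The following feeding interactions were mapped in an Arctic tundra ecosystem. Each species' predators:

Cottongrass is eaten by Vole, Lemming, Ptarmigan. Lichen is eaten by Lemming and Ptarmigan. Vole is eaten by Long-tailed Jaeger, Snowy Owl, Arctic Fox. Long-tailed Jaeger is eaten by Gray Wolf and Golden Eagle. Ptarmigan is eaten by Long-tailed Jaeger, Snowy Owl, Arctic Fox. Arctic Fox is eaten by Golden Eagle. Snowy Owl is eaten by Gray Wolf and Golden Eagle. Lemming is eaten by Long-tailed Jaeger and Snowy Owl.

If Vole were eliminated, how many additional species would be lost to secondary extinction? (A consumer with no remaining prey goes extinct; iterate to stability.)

0

Remove Vole.
Every predator of it retains at least one other prey: Snowy Owl still has Lemming, Ptarmigan; Arctic Fox still has Ptarmigan; Long-tailed Jaeger still has Lemming, Ptarmigan.
No consumer loses all prey, so no secondary extinctions occur.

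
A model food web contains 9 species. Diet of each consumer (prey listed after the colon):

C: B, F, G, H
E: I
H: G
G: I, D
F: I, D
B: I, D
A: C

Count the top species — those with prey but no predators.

2

Top species (has prey, but nothing eats it): E, A.
Count: 2.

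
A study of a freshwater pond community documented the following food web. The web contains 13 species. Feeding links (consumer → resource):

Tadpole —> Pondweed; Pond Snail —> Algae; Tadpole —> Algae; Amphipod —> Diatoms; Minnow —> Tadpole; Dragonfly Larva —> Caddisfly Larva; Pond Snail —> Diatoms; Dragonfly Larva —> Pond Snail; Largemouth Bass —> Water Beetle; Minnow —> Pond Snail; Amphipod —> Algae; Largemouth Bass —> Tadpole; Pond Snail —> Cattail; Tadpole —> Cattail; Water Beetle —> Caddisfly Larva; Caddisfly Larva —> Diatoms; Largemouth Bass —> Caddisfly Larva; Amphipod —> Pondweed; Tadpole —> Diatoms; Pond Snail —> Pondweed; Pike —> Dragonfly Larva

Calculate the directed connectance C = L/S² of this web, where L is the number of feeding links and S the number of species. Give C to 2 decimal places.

The web has S = 13 species and L = 21 feeding links.
C = L / S² = 21 / 169 = 0.1243 ≈ 0.12.

C = 0.12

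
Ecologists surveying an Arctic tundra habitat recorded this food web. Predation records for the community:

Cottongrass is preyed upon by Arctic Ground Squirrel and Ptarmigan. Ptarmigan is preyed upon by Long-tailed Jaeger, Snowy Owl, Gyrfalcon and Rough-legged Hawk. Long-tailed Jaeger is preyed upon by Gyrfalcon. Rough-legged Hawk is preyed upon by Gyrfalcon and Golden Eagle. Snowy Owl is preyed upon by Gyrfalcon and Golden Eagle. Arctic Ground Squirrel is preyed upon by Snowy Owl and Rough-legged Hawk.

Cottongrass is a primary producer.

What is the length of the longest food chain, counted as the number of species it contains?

One longest chain: Cottongrass → Ptarmigan → Long-tailed Jaeger → Gyrfalcon.
It has 4 species and 3 links.

4 species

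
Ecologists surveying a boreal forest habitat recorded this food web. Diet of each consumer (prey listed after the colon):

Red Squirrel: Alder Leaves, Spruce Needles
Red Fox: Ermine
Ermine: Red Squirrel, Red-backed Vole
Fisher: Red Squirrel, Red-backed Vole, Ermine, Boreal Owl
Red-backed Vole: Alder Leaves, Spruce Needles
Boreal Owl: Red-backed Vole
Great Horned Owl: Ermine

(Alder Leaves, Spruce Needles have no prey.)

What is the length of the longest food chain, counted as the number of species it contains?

4 species

One longest chain: Alder Leaves → Red Squirrel → Ermine → Red Fox.
It has 4 species and 3 links.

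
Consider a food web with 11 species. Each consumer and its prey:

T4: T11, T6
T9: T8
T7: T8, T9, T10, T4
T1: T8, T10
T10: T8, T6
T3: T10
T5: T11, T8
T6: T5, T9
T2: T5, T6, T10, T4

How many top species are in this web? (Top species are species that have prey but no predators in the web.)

4

Top species (has prey, but nothing eats it): T1, T7, T2, T3.
Count: 4.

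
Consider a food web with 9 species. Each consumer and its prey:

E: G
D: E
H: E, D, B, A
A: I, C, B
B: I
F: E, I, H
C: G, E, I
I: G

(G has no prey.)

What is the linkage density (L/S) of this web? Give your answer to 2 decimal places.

L/S = 1.89

There are L = 17 links among S = 9 species.
L/S = 17/9 = 1.8889 ≈ 1.89.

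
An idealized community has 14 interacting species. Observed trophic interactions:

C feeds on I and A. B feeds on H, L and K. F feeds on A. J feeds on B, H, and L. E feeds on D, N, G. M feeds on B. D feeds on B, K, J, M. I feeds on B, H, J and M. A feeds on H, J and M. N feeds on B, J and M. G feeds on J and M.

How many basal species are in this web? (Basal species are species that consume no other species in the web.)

Basal species (no prey listed): K, H, L.
Count: 3.

3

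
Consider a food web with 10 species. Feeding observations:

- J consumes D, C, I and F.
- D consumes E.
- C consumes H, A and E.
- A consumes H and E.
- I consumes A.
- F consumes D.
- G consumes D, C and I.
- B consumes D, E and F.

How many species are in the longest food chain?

4 species

One longest chain: E → D → F → B.
It has 4 species and 3 links.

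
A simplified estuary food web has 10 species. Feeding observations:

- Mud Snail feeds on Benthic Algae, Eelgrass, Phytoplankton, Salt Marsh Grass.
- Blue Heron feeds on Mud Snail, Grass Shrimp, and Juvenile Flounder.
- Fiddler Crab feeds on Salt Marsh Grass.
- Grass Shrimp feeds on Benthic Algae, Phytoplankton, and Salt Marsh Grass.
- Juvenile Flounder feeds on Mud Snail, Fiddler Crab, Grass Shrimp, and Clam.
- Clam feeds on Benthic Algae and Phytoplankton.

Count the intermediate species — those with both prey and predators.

5

Intermediate species (has both prey and predators): Mud Snail, Fiddler Crab, Clam, Grass Shrimp, Juvenile Flounder.
Count: 5.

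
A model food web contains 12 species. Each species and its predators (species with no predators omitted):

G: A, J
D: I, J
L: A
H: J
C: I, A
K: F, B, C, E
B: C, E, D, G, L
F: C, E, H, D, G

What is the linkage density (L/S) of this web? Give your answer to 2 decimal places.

There are L = 22 links among S = 12 species.
L/S = 22/12 = 1.8333 ≈ 1.83.

L/S = 1.83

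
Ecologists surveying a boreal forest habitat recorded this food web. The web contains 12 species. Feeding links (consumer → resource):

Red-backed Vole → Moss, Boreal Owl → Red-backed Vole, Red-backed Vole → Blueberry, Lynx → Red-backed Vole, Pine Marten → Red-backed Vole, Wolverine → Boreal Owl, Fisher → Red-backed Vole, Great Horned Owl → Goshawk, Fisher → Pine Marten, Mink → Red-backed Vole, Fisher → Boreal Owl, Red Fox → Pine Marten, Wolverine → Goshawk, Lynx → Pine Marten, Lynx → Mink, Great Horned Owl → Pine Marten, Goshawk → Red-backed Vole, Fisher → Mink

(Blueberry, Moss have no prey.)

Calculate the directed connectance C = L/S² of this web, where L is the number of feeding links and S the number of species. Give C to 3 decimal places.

The web has S = 12 species and L = 18 feeding links.
C = L / S² = 18 / 144 = 0.1250 ≈ 0.125.

C = 0.125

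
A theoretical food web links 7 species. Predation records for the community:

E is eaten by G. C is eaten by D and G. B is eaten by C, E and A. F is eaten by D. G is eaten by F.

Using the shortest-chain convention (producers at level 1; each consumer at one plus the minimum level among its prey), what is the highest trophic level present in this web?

Producers (level 1): B.
Following each consumer down to its lowest-level prey: B → E → G → F (levels 1 through 4).
All prey of F (G 3) are at level 3 or above, so F is at level 1 + 3 = 4.
Every consumer has at least one prey at level 3 or below, so none exceeds level 4.

4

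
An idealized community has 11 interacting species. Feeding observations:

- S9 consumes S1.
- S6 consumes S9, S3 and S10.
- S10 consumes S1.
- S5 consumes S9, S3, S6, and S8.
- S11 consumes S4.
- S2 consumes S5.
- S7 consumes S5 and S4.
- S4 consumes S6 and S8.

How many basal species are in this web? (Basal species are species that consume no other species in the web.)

Basal species (no prey listed): S3, S1, S8.
Count: 3.

3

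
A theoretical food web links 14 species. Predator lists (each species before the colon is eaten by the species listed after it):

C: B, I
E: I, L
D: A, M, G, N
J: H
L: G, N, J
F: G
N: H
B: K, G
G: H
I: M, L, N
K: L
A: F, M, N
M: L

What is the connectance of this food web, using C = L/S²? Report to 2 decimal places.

The web has S = 14 species and L = 25 feeding links.
C = L / S² = 25 / 196 = 0.1276 ≈ 0.13.

C = 0.13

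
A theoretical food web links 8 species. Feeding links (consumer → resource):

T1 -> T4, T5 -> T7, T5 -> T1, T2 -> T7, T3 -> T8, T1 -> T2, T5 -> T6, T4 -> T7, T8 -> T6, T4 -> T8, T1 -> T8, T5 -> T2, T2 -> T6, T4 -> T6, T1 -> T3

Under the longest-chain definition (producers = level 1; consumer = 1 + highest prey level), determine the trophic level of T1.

T6 is a producer → level 1.
T8 eats T6 → level 2.
T4 eats T8 (level 2); other prey at levels: T6 1, T7 1 → level 3.
T1 eats T4 (level 3); other prey at levels: T2 2, T8 2, T3 3 → level 4.

Trophic level 4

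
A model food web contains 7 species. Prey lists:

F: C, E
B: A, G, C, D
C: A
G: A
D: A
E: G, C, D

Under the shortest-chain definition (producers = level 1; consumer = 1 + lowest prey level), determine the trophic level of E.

A is a producer → level 1.
G eats A → level 2.
E eats G → level 3.
No prey of E is below level 2, so 3 is the minimum.

Trophic level 3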